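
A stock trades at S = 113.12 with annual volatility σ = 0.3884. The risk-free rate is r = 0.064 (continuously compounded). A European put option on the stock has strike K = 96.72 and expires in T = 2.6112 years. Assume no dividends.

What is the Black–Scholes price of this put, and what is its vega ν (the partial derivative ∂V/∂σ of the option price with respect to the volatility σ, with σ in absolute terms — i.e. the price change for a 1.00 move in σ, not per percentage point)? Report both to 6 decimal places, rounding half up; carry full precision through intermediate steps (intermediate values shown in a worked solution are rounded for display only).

price = 11.361366
ν = 51.690012

σ√T = 0.3884·√2.6112 = 0.627624
d₁ = (ln(S/K) + (r+σ²/2)T) / (σ√T) = (ln(113.12/96.72) + (0.064+0.3884²/2)·2.6112) / 0.627624 = (0.156629 + 0.364073) / 0.627624 = 0.829640
d₂ = d₁ − σ√T = 0.829640 − 0.627624 = 0.202016
e^{−rT} = e^{−0.064·2.6112} = 0.846101
N(−d₁) = 0.203371,  N(−d₂) = 0.419952
Put price V = K·e^{−rT}·N(−d₂) − S·N(−d₁) = 34.366722 − 23.005356 = 11.361366
φ(d₁) = (1/√(2π))·e^{−d₁²/2} = 0.282779
ν = S·φ(d₁)·√T = 51.690012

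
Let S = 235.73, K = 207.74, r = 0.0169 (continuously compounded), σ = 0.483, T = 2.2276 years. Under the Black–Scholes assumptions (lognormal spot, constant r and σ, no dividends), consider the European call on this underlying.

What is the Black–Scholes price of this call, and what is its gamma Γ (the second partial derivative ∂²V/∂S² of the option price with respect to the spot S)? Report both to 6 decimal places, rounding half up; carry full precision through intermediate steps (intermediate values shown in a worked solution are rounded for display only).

σ√T = 0.483·√2.2276 = 0.720885
d₁ = (ln(S/K) + (r+σ²/2)T) / (σ√T) = (ln(235.73/207.74) + (0.0169+0.483²/2)·2.2276) / 0.720885 = (0.126400 + 0.297484) / 0.720885 = 0.588005
d₂ = d₁ − σ√T = 0.588005 − 0.720885 = -0.132880
e^{−rT} = e^{−0.0169·2.2276} = 0.963053
N(d₁) = 0.721735,  N(d₂) = 0.447144
Call price V = S·N(d₁) − K·e^{−rT}·N(d₂) = 170.134692 − 89.457771 = 80.676921
φ(d₁) = (1/√(2π))·e^{−d₁²/2} = 0.335607
Γ = φ(d₁) / (S·σ·√T) = 0.001975

price = 80.676921
Γ = 0.001975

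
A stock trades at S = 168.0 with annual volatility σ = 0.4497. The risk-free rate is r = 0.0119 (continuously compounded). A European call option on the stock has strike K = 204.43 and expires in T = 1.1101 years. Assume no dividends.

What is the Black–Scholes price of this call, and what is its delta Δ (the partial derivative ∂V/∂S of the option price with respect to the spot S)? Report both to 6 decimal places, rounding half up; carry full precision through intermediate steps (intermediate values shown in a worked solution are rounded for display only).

price = 20.243563
Δ = 0.440605

σ√T = 0.4497·√1.1101 = 0.473810
d₁ = (ln(S/K) + (r+σ²/2)T) / (σ√T) = (ln(168.0/204.43) + (0.0119+0.4497²/2)·1.1101) / 0.473810 = (-0.196262 + 0.125458) / 0.473810 = -0.149435
d₂ = d₁ − σ√T = -0.149435 − 0.473810 = -0.623244
e^{−rT} = e^{−0.0119·1.1101} = 0.986877
N(d₁) = 0.440605,  N(d₂) = 0.266562
Call price V = S·N(d₁) − K·e^{−rT}·N(d₂) = 74.021689 − 53.778127 = 20.243563
Δ = N(d₁) = 0.440605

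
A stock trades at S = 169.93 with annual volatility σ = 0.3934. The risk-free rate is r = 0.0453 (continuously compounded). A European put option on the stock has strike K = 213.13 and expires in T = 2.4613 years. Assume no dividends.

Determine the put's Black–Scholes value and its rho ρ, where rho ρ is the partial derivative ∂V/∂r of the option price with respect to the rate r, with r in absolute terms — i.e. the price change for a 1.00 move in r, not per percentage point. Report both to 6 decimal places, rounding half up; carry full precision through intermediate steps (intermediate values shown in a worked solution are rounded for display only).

σ√T = 0.3934·√2.4613 = 0.617187
d₁ = (ln(S/K) + (r+σ²/2)T) / (σ√T) = (ln(169.93/213.13) + (0.0453+0.3934²/2)·2.4613) / 0.617187 = (-0.226516 + 0.301957) / 0.617187 = 0.122234
d₂ = d₁ − σ√T = 0.122234 − 0.617187 = -0.494953
e^{−rT} = e^{−0.0453·2.4613} = 0.894494
N(−d₁) = 0.451357,  N(−d₂) = 0.689683
Put price V = K·e^{−rT}·N(−d₂) − S·N(−d₁) = 131.483694 − 76.699099 = 54.784595
ρ = −K·T·e^{−rT}·N(−d₂) = -323.620815

price = 54.784595
ρ = -323.620815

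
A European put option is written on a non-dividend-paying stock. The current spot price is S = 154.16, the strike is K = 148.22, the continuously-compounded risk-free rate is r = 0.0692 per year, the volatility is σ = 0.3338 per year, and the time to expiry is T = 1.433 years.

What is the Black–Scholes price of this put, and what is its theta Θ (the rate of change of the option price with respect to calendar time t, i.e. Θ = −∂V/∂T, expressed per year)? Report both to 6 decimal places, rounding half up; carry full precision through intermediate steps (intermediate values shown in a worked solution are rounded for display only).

price = 14.204301
Θ = -3.283451

σ√T = 0.3338·√1.433 = 0.399585
d₁ = (ln(S/K) + (r+σ²/2)T) / (σ√T) = (ln(154.16/148.22) + (0.0692+0.3338²/2)·1.433) / 0.399585 = (0.039293 + 0.178998) / 0.399585 = 0.546294
d₂ = d₁ − σ√T = 0.546294 − 0.399585 = 0.146709
e^{−rT} = e^{−0.0692·1.433} = 0.905595
N(−d₁) = 0.292432,  N(−d₂) = 0.441681
Put price V = K·e^{−rT}·N(−d₂) − S·N(−d₁) = 59.285590 − 45.081289 = 14.204301
φ(d₁) = (1/√(2π))·e^{−d₁²/2} = 0.343641
Θ = −S·φ(d₁)·σ/(2√T) + r·K·e^{−rT}·N(−d₂) = −7.386014 + 4.102563 = -3.283451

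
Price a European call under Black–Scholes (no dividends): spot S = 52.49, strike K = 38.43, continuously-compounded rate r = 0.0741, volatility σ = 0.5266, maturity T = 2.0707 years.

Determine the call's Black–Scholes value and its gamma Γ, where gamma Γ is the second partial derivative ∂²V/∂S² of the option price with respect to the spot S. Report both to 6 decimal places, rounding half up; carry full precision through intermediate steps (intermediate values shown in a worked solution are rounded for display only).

price = 24.526182
Γ = 0.006127

σ√T = 0.5266·√2.0707 = 0.757774
d₁ = (ln(S/K) + (r+σ²/2)T) / (σ√T) = (ln(52.49/38.43) + (0.0741+0.5266²/2)·2.0707) / 0.757774 = (0.311784 + 0.440549) / 0.757774 = 0.992821
d₂ = d₁ − σ√T = 0.992821 − 0.757774 = 0.235047
e^{−rT} = e^{−0.0741·2.0707} = 0.857753
N(d₁) = 0.839601,  N(d₂) = 0.592914
Call price V = S·N(d₁) − K·e^{−rT}·N(d₂) = 44.070678 − 19.544496 = 24.526182
φ(d₁) = (1/√(2π))·e^{−d₁²/2} = 0.243708
Γ = φ(d₁) / (S·σ·√T) = 0.006127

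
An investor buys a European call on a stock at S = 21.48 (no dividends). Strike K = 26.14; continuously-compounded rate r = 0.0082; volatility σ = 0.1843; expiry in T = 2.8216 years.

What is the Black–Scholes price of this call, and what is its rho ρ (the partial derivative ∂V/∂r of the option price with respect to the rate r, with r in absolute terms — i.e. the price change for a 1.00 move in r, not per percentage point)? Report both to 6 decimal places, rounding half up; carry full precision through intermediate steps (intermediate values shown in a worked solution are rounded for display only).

σ√T = 0.1843·√2.8216 = 0.309580
d₁ = (ln(S/K) + (r+σ²/2)T) / (σ√T) = (ln(21.48/26.14) + (0.0082+0.1843²/2)·2.8216) / 0.309580 = (-0.196344 + 0.071057) / 0.309580 = -0.404701
d₂ = d₁ − σ√T = -0.404701 − 0.309580 = -0.714281
e^{−rT} = e^{−0.0082·2.8216} = 0.977128
N(d₁) = 0.342849,  N(d₂) = 0.237527
Call price V = S·N(d₁) − K·e^{−rT}·N(d₂) = 7.364389 − 6.066939 = 1.297450
ρ = K·T·e^{−rT}·N(d₂) = 17.118476

price = 1.297450
ρ = 17.118476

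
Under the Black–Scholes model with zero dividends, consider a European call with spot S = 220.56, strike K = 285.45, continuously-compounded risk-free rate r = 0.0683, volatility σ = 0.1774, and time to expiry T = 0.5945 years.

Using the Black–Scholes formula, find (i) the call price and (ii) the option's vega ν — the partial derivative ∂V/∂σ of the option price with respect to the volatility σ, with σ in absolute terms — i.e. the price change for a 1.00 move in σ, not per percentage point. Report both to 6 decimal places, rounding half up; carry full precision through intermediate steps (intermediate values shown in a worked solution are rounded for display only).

price = 0.801518
ν = 21.363629

σ√T = 0.1774·√0.5945 = 0.136782
d₁ = (ln(S/K) + (r+σ²/2)T) / (σ√T) = (ln(220.56/285.45) + (0.0683+0.1774²/2)·0.5945) / 0.136782 = (-0.257897 + 0.049959) / 0.136782 = -1.520213
d₂ = d₁ − σ√T = -1.520213 − 0.136782 = -1.656995
e^{−rT} = e^{−0.0683·0.5945} = 0.960209
N(d₁) = 0.064229,  N(d₂) = 0.048760
Call price V = S·N(d₁) − K·e^{−rT}·N(d₂) = 14.166283 − 13.364766 = 0.801518
φ(d₁) = (1/√(2π))·e^{−d₁²/2} = 0.125624
ν = S·φ(d₁)·√T = 21.363629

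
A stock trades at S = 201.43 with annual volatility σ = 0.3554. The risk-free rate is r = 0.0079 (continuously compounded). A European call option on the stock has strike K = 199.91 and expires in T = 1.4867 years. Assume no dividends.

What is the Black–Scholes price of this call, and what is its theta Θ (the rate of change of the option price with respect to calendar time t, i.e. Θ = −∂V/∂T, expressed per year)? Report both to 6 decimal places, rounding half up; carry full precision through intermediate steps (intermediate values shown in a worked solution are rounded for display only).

price = 36.182221
Θ = -11.992297

σ√T = 0.3554·√1.4867 = 0.433340
d₁ = (ln(S/K) + (r+σ²/2)T) / (σ√T) = (ln(201.43/199.91) + (0.0079+0.3554²/2)·1.4867) / 0.433340 = (0.007575 + 0.105637) / 0.433340 = 0.261253
d₂ = d₁ − σ√T = 0.261253 − 0.433340 = -0.172087
e^{−rT} = e^{−0.0079·1.4867} = 0.988324
N(d₁) = 0.603051,  N(d₂) = 0.431684
Call price V = S·N(d₁) − K·e^{−rT}·N(d₂) = 121.472631 − 85.290410 = 36.182221
φ(d₁) = (1/√(2π))·e^{−d₁²/2} = 0.385557
Θ = −S·φ(d₁)·σ/(2√T) − r·K·e^{−rT}·N(d₂) = −11.318503 − 0.673794 = -11.992297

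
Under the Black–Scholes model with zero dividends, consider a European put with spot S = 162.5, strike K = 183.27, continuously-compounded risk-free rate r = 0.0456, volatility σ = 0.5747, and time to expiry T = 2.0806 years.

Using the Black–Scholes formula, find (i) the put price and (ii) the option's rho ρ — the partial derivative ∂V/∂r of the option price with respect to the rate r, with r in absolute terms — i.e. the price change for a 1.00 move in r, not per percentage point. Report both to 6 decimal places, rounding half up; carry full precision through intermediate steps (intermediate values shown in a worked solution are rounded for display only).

σ√T = 0.5747·√2.0806 = 0.828964
d₁ = (ln(S/K) + (r+σ²/2)T) / (σ√T) = (ln(162.5/183.27) + (0.0456+0.5747²/2)·2.0806) / 0.828964 = (-0.120282 + 0.438466) / 0.828964 = 0.383833
d₂ = d₁ − σ√T = 0.383833 − 0.828964 = -0.445131
e^{−rT} = e^{−0.0456·2.0806} = 0.909486
N(−d₁) = 0.350551,  N(−d₂) = 0.671887
Put price V = K·e^{−rT}·N(−d₂) − S·N(−d₁) = 111.991249 − 56.964581 = 55.026667
ρ = −K·T·e^{−rT}·N(−d₂) = -233.008992

price = 55.026667
ρ = -233.008992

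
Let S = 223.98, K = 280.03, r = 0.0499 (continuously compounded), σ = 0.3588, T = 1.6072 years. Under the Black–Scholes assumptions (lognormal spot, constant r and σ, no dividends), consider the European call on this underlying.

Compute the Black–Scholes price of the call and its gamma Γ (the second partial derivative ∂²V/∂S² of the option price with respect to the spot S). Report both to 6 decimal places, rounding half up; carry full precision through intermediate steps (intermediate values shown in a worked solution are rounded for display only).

price = 28.253858
Γ = 0.003901

σ√T = 0.3588·√1.6072 = 0.454870
d₁ = (ln(S/K) + (r+σ²/2)T) / (σ√T) = (ln(223.98/280.03) + (0.0499+0.3588²/2)·1.6072) / 0.454870 = (-0.223340 + 0.183653) / 0.454870 = -0.087250
d₂ = d₁ − σ√T = -0.087250 − 0.454870 = -0.542120
e^{−rT} = e^{−0.0499·1.6072} = 0.922932
N(d₁) = 0.465237,  N(d₂) = 0.293868
Call price V = S·N(d₁) − K·e^{−rT}·N(d₂) = 104.203673 − 75.949815 = 28.253858
φ(d₁) = (1/√(2π))·e^{−d₁²/2} = 0.397427
Γ = φ(d₁) / (S·σ·√T) = 0.003901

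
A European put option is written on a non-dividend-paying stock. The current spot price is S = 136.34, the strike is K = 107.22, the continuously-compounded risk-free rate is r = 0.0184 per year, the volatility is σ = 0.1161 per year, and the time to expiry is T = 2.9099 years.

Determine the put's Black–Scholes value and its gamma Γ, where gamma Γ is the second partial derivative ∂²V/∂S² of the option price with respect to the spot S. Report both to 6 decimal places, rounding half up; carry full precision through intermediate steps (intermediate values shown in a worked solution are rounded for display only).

σ√T = 0.1161·√2.9099 = 0.198048
d₁ = (ln(S/K) + (r+σ²/2)T) / (σ√T) = (ln(136.34/107.22) + (0.0184+0.1161²/2)·2.9099) / 0.198048 = (0.240269 + 0.073154) / 0.198048 = 1.582556
d₂ = d₁ − σ√T = 1.582556 − 0.198048 = 1.384508
e^{−rT} = e^{−0.0184·2.9099} = 0.947866
N(−d₁) = 0.056761,  N(−d₂) = 0.083101
Put price V = K·e^{−rT}·N(−d₂) − S·N(−d₁) = 8.445618 − 7.738836 = 0.706782
φ(d₁) = (1/√(2π))·e^{−d₁²/2} = 0.114043
Γ = φ(d₁) / (S·σ·√T) = 0.004224

price = 0.706782
Γ = 0.004224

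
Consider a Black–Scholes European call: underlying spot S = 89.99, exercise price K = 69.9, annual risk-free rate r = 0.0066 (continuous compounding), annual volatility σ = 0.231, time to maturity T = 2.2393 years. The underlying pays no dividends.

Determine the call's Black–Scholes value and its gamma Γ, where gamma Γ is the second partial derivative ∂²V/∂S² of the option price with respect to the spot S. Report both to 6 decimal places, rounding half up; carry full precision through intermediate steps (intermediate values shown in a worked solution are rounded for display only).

σ√T = 0.231·√2.2393 = 0.345675
d₁ = (ln(S/K) + (r+σ²/2)T) / (σ√T) = (ln(89.99/69.9) + (0.0066+0.231²/2)·2.2393) / 0.345675 = (0.252633 + 0.074525) / 0.345675 = 0.946432
d₂ = d₁ − σ√T = 0.946432 − 0.345675 = 0.600757
e^{−rT} = e^{−0.0066·2.2393} = 0.985329
N(d₁) = 0.828036,  N(d₂) = 0.725999
Call price V = S·N(d₁) − K·e^{−rT}·N(d₂) = 74.514942 − 50.002829 = 24.512113
φ(d₁) = (1/√(2π))·e^{−d₁²/2} = 0.254920
Γ = φ(d₁) / (S·σ·√T) = 0.008195

price = 24.512113
Γ = 0.008195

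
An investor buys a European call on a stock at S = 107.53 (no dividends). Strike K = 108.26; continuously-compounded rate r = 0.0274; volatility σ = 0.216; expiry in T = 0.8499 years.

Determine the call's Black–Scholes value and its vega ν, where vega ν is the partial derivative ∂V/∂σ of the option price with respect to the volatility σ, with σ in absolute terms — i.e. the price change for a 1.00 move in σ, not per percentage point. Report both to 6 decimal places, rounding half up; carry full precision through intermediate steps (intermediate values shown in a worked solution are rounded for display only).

price = 9.368361
ν = 38.894541

σ√T = 0.216·√0.8499 = 0.199130
d₁ = (ln(S/K) + (r+σ²/2)T) / (σ√T) = (ln(107.53/108.26) + (0.0274+0.216²/2)·0.8499) / 0.199130 = (-0.006766 + 0.043114) / 0.199130 = 0.182533
d₂ = d₁ − σ√T = 0.182533 − 0.199130 = -0.016598
e^{−rT} = e^{−0.0274·0.8499} = 0.976982
N(d₁) = 0.572418,  N(d₂) = 0.493379
Call price V = S·N(d₁) − K·e^{−rT}·N(d₂) = 61.552080 − 52.183719 = 9.368361
φ(d₁) = (1/√(2π))·e^{−d₁²/2} = 0.392351
ν = S·φ(d₁)·√T = 38.894541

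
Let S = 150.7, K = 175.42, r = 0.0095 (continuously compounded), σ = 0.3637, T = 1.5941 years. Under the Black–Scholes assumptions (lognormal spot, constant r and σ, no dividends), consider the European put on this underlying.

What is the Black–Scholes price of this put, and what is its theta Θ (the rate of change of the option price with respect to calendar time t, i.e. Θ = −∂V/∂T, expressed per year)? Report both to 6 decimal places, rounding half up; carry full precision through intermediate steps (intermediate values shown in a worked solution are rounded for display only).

price = 41.681378
Θ = -7.488390

σ√T = 0.3637·√1.5941 = 0.459199
d₁ = (ln(S/K) + (r+σ²/2)T) / (σ√T) = (ln(150.7/175.42) + (0.0095+0.3637²/2)·1.5941) / 0.459199 = (-0.151892 + 0.120576) / 0.459199 = -0.068197
d₂ = d₁ − σ√T = -0.068197 − 0.459199 = -0.527396
e^{−rT} = e^{−0.0095·1.5941} = 0.984970
N(−d₁) = 0.527186,  N(−d₂) = 0.701041
Put price V = K·e^{−rT}·N(−d₂) − S·N(−d₁) = 121.128261 − 79.446883 = 41.681378
φ(d₁) = (1/√(2π))·e^{−d₁²/2} = 0.398016
Θ = −S·φ(d₁)·σ/(2√T) + r·K·e^{−rT}·N(−d₂) = −8.639108 + 1.150718 = -7.488390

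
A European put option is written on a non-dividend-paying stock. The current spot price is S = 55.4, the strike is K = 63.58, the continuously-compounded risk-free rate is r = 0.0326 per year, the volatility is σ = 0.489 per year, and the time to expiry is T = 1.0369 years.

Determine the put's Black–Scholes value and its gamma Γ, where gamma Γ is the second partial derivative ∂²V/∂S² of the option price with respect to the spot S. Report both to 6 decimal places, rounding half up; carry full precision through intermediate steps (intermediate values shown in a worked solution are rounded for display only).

σ√T = 0.489·√1.0369 = 0.497940
d₁ = (ln(S/K) + (r+σ²/2)T) / (σ√T) = (ln(55.4/63.58) + (0.0326+0.489²/2)·1.0369) / 0.497940 = (-0.137719 + 0.157775) / 0.497940 = 0.040278
d₂ = d₁ − σ√T = 0.040278 − 0.497940 = -0.457663
e^{−rT} = e^{−0.0326·1.0369} = 0.966762
N(−d₁) = 0.483936,  N(−d₂) = 0.676403
Put price V = K·e^{−rT}·N(−d₂) − S·N(−d₁) = 41.576254 − 26.810048 = 14.766206
φ(d₁) = (1/√(2π))·e^{−d₁²/2} = 0.398619
Γ = φ(d₁) / (S·σ·√T) = 0.014450

price = 14.766206
Γ = 0.014450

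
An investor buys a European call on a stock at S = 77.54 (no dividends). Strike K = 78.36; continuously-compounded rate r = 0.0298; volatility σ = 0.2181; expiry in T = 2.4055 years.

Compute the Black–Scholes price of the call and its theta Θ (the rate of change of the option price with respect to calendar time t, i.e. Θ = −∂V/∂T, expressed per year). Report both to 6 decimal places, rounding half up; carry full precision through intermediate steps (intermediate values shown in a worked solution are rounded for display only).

σ√T = 0.2181·√2.4055 = 0.338266
d₁ = (ln(S/K) + (r+σ²/2)T) / (σ√T) = (ln(77.54/78.36) + (0.0298+0.2181²/2)·2.4055) / 0.338266 = (-0.010520 + 0.128896) / 0.338266 = 0.349950
d₂ = d₁ − σ√T = 0.349950 − 0.338266 = 0.011684
e^{−rT} = e^{−0.0298·2.4055} = 0.930825
N(d₁) = 0.636812,  N(d₂) = 0.504661
Call price V = S·N(d₁) − K·e^{−rT}·N(d₂) = 49.378394 − 36.809707 = 12.568686
φ(d₁) = (1/√(2π))·e^{−d₁²/2} = 0.375247
Θ = −S·φ(d₁)·σ/(2√T) − r·K·e^{−rT}·N(d₂) = −2.045813 − 1.096929 = -3.142742

price = 12.568686
Θ = -3.142742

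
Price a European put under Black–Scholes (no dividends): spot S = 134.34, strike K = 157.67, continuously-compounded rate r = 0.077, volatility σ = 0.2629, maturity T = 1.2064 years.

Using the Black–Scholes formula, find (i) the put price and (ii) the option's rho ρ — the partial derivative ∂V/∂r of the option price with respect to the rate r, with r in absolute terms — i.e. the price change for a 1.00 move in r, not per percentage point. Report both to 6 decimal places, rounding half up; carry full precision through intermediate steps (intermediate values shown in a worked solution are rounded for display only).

σ√T = 0.2629·√1.2064 = 0.288759
d₁ = (ln(S/K) + (r+σ²/2)T) / (σ√T) = (ln(134.34/157.67) + (0.077+0.2629²/2)·1.2064) / 0.288759 = (-0.160130 + 0.134584) / 0.288759 = -0.088470
d₂ = d₁ − σ√T = -0.088470 − 0.288759 = -0.377229
e^{−rT} = e^{−0.077·1.2064} = 0.911291
N(−d₁) = 0.535248,  N(−d₂) = 0.646998
Put price V = K·e^{−rT}·N(−d₂) − S·N(−d₁) = 92.962857 − 71.905270 = 21.057587
ρ = −K·T·e^{−rT}·N(−d₂) = -112.150391

price = 21.057587
ρ = -112.150391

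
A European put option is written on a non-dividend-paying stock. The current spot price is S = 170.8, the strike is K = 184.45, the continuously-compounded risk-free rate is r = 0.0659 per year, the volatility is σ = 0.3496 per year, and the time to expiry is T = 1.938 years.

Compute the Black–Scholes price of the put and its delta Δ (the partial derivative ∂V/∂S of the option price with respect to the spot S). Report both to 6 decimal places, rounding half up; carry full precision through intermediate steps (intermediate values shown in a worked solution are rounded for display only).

price = 27.963016
Δ = -0.364002

σ√T = 0.3496·√1.938 = 0.486685
d₁ = (ln(S/K) + (r+σ²/2)T) / (σ√T) = (ln(170.8/184.45) + (0.0659+0.3496²/2)·1.938) / 0.486685 = (-0.076885 + 0.246146) / 0.486685 = 0.347782
d₂ = d₁ − σ√T = 0.347782 − 0.486685 = -0.138903
e^{−rT} = e^{−0.0659·1.938} = 0.880105
N(−d₁) = 0.364002,  N(−d₂) = 0.555237
Put price V = K·e^{−rT}·N(−d₂) − S·N(−d₁) = 90.134553 − 62.171537 = 27.963016
Δ = −N(−d₁) = -0.364002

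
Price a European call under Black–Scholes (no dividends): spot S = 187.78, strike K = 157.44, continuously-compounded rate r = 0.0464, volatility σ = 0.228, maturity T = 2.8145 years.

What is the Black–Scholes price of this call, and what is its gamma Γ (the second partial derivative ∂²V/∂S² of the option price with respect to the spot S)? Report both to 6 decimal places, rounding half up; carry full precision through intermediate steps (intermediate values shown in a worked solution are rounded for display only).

σ√T = 0.228·√2.8145 = 0.382504
d₁ = (ln(S/K) + (r+σ²/2)T) / (σ√T) = (ln(187.78/157.44) + (0.0464+0.228²/2)·2.8145) / 0.382504 = (0.176227 + 0.203747) / 0.382504 = 0.993387
d₂ = d₁ − σ√T = 0.993387 − 0.382504 = 0.610883
e^{−rT} = e^{−0.0464·2.8145} = 0.877575
N(d₁) = 0.839739,  N(d₂) = 0.729362
Call price V = S·N(d₁) − K·e^{−rT}·N(d₂) = 157.686229 − 100.772536 = 56.913694
φ(d₁) = (1/√(2π))·e^{−d₁²/2} = 0.243571
Γ = φ(d₁) / (S·σ·√T) = 0.003391

price = 56.913694
Γ = 0.003391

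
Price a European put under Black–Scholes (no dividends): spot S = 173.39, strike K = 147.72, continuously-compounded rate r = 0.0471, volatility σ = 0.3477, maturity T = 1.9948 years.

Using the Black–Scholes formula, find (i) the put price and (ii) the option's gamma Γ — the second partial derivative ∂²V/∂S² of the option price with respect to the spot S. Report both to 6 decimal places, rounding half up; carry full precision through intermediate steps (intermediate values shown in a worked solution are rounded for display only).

price = 14.207290
Γ = 0.003502

σ√T = 0.3477·√1.9948 = 0.491082
d₁ = (ln(S/K) + (r+σ²/2)T) / (σ√T) = (ln(173.39/147.72) + (0.0471+0.3477²/2)·1.9948) / 0.491082 = (0.160225 + 0.214536) / 0.491082 = 0.763132
d₂ = d₁ − σ√T = 0.763132 − 0.491082 = 0.272050
e^{−rT} = e^{−0.0471·1.9948} = 0.910324
N(−d₁) = 0.222692,  N(−d₂) = 0.392792
Put price V = K·e^{−rT}·N(−d₂) − S·N(−d₁) = 52.819899 − 38.612609 = 14.207290
φ(d₁) = (1/√(2π))·e^{−d₁²/2} = 0.298160
Γ = φ(d₁) / (S·σ·√T) = 0.003502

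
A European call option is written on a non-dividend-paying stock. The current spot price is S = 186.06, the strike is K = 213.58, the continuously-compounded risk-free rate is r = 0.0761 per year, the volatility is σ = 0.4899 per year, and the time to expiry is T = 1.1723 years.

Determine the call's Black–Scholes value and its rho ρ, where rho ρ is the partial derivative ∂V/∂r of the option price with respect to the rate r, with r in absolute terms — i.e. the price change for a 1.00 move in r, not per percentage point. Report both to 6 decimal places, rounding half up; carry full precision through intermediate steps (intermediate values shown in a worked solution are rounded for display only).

σ√T = 0.4899·√1.1723 = 0.530428
d₁ = (ln(S/K) + (r+σ²/2)T) / (σ√T) = (ln(186.06/213.58) + (0.0761+0.4899²/2)·1.1723) / 0.530428 = (-0.137942 + 0.229889) / 0.530428 = 0.173345
d₂ = d₁ − σ√T = 0.173345 − 0.530428 = -0.357084
e^{−rT} = e^{−0.0761·1.1723} = 0.914652
N(d₁) = 0.568810,  N(d₂) = 0.360515
Call price V = S·N(d₁) − K·e^{−rT}·N(d₂) = 105.832740 − 70.426980 = 35.405760
ρ = K·T·e^{−rT}·N(d₂) = 82.561549

price = 35.405760
ρ = 82.561549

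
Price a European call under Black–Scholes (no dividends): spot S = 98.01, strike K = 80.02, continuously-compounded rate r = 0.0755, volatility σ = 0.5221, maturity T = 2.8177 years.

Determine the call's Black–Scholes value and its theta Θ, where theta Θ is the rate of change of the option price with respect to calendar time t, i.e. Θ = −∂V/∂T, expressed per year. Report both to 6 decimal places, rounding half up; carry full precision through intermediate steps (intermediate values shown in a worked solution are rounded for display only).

σ√T = 0.5221·√2.8177 = 0.876397
d₁ = (ln(S/K) + (r+σ²/2)T) / (σ√T) = (ln(98.01/80.02) + (0.0755+0.5221²/2)·2.8177) / 0.876397 = (0.202793 + 0.596773) / 0.876397 = 0.912332
d₂ = d₁ − σ√T = 0.912332 − 0.876397 = 0.035935
e^{−rT} = e^{−0.0755·2.8177} = 0.808369
N(d₁) = 0.819203,  N(d₂) = 0.514333
Call price V = S·N(d₁) − K·e^{−rT}·N(d₂) = 80.290089 − 33.269980 = 47.020110
φ(d₁) = (1/√(2π))·e^{−d₁²/2} = 0.263128
Θ = −S·φ(d₁)·σ/(2√T) − r·K·e^{−rT}·N(d₂) = −4.010646 − 2.511883 = -6.522529

price = 47.020110
Θ = -6.522529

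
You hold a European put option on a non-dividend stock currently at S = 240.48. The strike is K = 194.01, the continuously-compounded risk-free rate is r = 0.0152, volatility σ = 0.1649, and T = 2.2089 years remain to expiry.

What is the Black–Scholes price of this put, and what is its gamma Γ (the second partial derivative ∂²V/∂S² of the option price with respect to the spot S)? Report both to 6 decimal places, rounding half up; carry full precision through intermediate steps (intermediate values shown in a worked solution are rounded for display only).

price = 4.209372
Γ = 0.003552

σ√T = 0.1649·√2.2089 = 0.245080
d₁ = (ln(S/K) + (r+σ²/2)T) / (σ√T) = (ln(240.48/194.01) + (0.0152+0.1649²/2)·2.2089) / 0.245080 = (0.214727 + 0.063607) / 0.245080 = 1.135687
d₂ = d₁ − σ√T = 1.135687 − 0.245080 = 0.890607
e^{−rT} = e^{−0.0152·2.2089} = 0.966982
N(−d₁) = 0.128044,  N(−d₂) = 0.186570
Put price V = K·e^{−rT}·N(−d₂) − S·N(−d₁) = 35.001337 − 30.791965 = 4.209372
φ(d₁) = (1/√(2π))·e^{−d₁²/2} = 0.209333
Γ = φ(d₁) / (S·σ·√T) = 0.003552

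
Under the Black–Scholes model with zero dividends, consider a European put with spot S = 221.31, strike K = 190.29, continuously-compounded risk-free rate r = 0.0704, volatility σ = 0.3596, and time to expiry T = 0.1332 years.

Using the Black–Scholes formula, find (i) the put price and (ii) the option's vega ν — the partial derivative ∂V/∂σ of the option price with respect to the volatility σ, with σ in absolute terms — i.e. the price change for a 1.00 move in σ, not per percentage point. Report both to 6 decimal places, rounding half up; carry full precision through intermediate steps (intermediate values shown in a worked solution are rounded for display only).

σ√T = 0.3596·√0.1332 = 0.131242
d₁ = (ln(S/K) + (r+σ²/2)T) / (σ√T) = (ln(221.31/190.29) + (0.0704+0.3596²/2)·0.1332) / 0.131242 = (0.151015 + 0.017989) / 0.131242 = 1.287736
d₂ = d₁ − σ√T = 1.287736 − 0.131242 = 1.156495
e^{−rT} = e^{−0.0704·0.1332} = 0.990667
N(−d₁) = 0.098919,  N(−d₂) = 0.123739
Put price V = K·e^{−rT}·N(−d₂) − S·N(−d₁) = 23.326612 − 21.891739 = 1.434872
φ(d₁) = (1/√(2π))·e^{−d₁²/2} = 0.174109
ν = S·φ(d₁)·√T = 14.062923

price = 1.434872
ν = 14.062923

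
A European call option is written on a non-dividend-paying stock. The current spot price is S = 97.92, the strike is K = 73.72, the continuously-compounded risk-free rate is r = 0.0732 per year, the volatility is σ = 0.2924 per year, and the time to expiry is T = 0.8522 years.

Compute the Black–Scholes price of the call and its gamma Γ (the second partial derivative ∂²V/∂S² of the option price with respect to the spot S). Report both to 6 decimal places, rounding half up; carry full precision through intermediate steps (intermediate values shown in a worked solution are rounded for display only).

price = 29.701366
Γ = 0.005525

σ√T = 0.2924·√0.8522 = 0.269928
d₁ = (ln(S/K) + (r+σ²/2)T) / (σ√T) = (ln(97.92/73.72) + (0.0732+0.2924²/2)·0.8522) / 0.269928 = (0.283877 + 0.098812) / 0.269928 = 1.417742
d₂ = d₁ − σ√T = 1.417742 − 0.269928 = 1.147813
e^{−rT} = e^{−0.0732·0.8522} = 0.939525
N(d₁) = 0.921867,  N(d₂) = 0.874477
Call price V = S·N(d₁) − K·e^{−rT}·N(d₂) = 90.269206 − 60.567839 = 29.701366
φ(d₁) = (1/√(2π))·e^{−d₁²/2} = 0.146031
Γ = φ(d₁) / (S·σ·√T) = 0.005525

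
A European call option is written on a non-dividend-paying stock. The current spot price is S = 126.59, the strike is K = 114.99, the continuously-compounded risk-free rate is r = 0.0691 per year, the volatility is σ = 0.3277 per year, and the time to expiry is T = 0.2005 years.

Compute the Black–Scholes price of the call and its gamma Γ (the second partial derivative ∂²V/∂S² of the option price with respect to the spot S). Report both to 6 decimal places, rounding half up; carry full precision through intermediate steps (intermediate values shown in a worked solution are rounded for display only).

price = 15.487069
Γ = 0.015310

σ√T = 0.3277·√0.2005 = 0.146735
d₁ = (ln(S/K) + (r+σ²/2)T) / (σ√T) = (ln(126.59/114.99) + (0.0691+0.3277²/2)·0.2005) / 0.146735 = (0.096108 + 0.024620) / 0.146735 = 0.822766
d₂ = d₁ − σ√T = 0.822766 − 0.146735 = 0.676031
e^{−rT} = e^{−0.0691·0.2005} = 0.986241
N(d₁) = 0.794679,  N(d₂) = 0.750489
Call price V = S·N(d₁) − K·e^{−rT}·N(d₂) = 100.598456 − 85.111387 = 15.487069
φ(d₁) = (1/√(2π))·e^{−d₁²/2} = 0.284390
Γ = φ(d₁) / (S·σ·√T) = 0.015310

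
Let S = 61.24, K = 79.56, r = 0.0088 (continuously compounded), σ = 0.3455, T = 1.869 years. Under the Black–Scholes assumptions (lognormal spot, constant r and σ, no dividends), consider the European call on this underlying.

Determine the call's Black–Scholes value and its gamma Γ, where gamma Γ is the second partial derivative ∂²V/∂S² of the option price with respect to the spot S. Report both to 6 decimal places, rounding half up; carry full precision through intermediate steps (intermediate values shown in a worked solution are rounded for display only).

price = 6.186355
Γ = 0.013250

σ√T = 0.3455·√1.869 = 0.472338
d₁ = (ln(S/K) + (r+σ²/2)T) / (σ√T) = (ln(61.24/79.56) + (0.0088+0.3455²/2)·1.869) / 0.472338 = (-0.261711 + 0.127999) / 0.472338 = -0.283086
d₂ = d₁ − σ√T = -0.283086 − 0.472338 = -0.755424
e^{−rT} = e^{−0.0088·1.869} = 0.983687
N(d₁) = 0.388555,  N(d₂) = 0.224997
Call price V = S·N(d₁) − K·e^{−rT}·N(d₂) = 23.795138 − 17.608782 = 6.186355
φ(d₁) = (1/√(2π))·e^{−d₁²/2} = 0.383273
Γ = φ(d₁) / (S·σ·√T) = 0.013250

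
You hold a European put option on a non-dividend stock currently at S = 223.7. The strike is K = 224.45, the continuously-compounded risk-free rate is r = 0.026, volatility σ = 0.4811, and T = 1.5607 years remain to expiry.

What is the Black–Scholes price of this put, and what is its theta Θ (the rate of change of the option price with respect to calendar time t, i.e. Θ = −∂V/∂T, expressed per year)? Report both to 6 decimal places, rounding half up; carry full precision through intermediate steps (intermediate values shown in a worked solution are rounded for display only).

price = 47.884522
Θ = -12.761258

σ√T = 0.4811·√1.5607 = 0.601029
d₁ = (ln(S/K) + (r+σ²/2)T) / (σ√T) = (ln(223.7/224.45) + (0.026+0.4811²/2)·1.5607) / 0.601029 = (-0.003347 + 0.221196) / 0.601029 = 0.362460
d₂ = d₁ − σ√T = 0.362460 − 0.601029 = -0.238569
e^{−rT} = e^{−0.026·1.5607} = 0.960234
N(−d₁) = 0.358504,  N(−d₂) = 0.594280
Put price V = K·e^{−rT}·N(−d₂) − S·N(−d₁) = 128.081910 − 80.197387 = 47.884522
φ(d₁) = (1/√(2π))·e^{−d₁²/2} = 0.373578
Θ = −S·φ(d₁)·σ/(2√T) + r·K·e^{−rT}·N(−d₂) = −16.091388 + 3.330130 = -12.761258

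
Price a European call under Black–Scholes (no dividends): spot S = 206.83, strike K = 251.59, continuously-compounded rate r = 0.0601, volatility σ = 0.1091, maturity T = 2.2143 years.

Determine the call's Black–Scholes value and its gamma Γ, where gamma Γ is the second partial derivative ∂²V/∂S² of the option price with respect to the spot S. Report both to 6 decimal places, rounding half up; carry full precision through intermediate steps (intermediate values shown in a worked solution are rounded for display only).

σ√T = 0.1091·√2.2143 = 0.162347
d₁ = (ln(S/K) + (r+σ²/2)T) / (σ√T) = (ln(206.83/251.59) + (0.0601+0.1091²/2)·2.2143) / 0.162347 = (-0.195904 + 0.146258) / 0.162347 = -0.305802
d₂ = d₁ − σ√T = -0.305802 − 0.162347 = -0.468149
e^{−rT} = e^{−0.0601·2.2143} = 0.875396
N(d₁) = 0.379878,  N(d₂) = 0.319839
Call price V = S·N(d₁) − K·e^{−rT}·N(d₂) = 78.570075 − 70.441599 = 8.128476
φ(d₁) = (1/√(2π))·e^{−d₁²/2} = 0.380718
Γ = φ(d₁) / (S·σ·√T) = 0.011338

price = 8.128476
Γ = 0.011338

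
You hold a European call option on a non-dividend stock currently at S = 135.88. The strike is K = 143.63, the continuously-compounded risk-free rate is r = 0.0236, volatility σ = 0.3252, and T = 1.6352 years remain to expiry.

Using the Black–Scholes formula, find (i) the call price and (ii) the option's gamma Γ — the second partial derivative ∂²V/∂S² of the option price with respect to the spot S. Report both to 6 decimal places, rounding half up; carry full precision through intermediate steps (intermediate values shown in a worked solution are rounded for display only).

σ√T = 0.3252·√1.6352 = 0.415849
d₁ = (ln(S/K) + (r+σ²/2)T) / (σ√T) = (ln(135.88/143.63) + (0.0236+0.3252²/2)·1.6352) / 0.415849 = (-0.055468 + 0.125056) / 0.415849 = 0.167339
d₂ = d₁ − σ√T = 0.167339 − 0.415849 = -0.248511
e^{−rT} = e^{−0.0236·1.6352} = 0.962144
N(d₁) = 0.566448,  N(d₂) = 0.401870
Call price V = S·N(d₁) − K·e^{−rT}·N(d₂) = 76.968979 − 55.535492 = 21.433487
φ(d₁) = (1/√(2π))·e^{−d₁²/2} = 0.393396
Γ = φ(d₁) / (S·σ·√T) = 0.006962

price = 21.433487
Γ = 0.006962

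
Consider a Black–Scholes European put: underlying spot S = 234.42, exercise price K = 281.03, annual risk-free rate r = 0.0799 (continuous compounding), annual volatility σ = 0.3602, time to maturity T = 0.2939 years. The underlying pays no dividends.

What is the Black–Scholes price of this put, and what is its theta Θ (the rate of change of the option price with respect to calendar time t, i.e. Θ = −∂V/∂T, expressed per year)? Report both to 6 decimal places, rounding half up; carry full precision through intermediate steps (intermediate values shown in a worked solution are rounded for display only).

price = 45.937654
Θ = -6.201551

σ√T = 0.3602·√0.2939 = 0.195274
d₁ = (ln(S/K) + (r+σ²/2)T) / (σ√T) = (ln(234.42/281.03) + (0.0799+0.3602²/2)·0.2939) / 0.195274 = (-0.181347 + 0.042548) / 0.195274 = -0.710790
d₂ = d₁ − σ√T = -0.710790 − 0.195274 = -0.906064
e^{−rT} = e^{−0.0799·0.2939} = 0.976791
N(−d₁) = 0.761393,  N(−d₂) = 0.817549
Put price V = K·e^{−rT}·N(−d₂) − S·N(−d₁) = 224.423371 − 178.485717 = 45.937654
φ(d₁) = (1/√(2π))·e^{−d₁²/2} = 0.309886
Θ = −S·φ(d₁)·σ/(2√T) + r·K·e^{−rT}·N(−d₂) = −24.132979 + 17.931427 = -6.201551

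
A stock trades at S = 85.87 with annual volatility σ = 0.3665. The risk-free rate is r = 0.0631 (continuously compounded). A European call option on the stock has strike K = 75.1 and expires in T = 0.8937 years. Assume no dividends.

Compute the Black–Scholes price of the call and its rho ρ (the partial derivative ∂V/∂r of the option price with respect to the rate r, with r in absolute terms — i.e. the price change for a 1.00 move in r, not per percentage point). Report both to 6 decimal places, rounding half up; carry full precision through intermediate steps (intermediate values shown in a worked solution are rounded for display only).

price = 19.797507
ρ = 41.022002

σ√T = 0.3665·√0.8937 = 0.346473
d₁ = (ln(S/K) + (r+σ²/2)T) / (σ√T) = (ln(85.87/75.1) + (0.0631+0.3665²/2)·0.8937) / 0.346473 = (0.134014 + 0.116414) / 0.346473 = 0.722792
d₂ = d₁ − σ√T = 0.722792 − 0.346473 = 0.376319
e^{−rT} = e^{−0.0631·0.8937} = 0.945168
N(d₁) = 0.765096,  N(d₂) = 0.646660
Call price V = S·N(d₁) − K·e^{−rT}·N(d₂) = 65.698819 − 45.901312 = 19.797507
ρ = K·T·e^{−rT}·N(d₂) = 41.022002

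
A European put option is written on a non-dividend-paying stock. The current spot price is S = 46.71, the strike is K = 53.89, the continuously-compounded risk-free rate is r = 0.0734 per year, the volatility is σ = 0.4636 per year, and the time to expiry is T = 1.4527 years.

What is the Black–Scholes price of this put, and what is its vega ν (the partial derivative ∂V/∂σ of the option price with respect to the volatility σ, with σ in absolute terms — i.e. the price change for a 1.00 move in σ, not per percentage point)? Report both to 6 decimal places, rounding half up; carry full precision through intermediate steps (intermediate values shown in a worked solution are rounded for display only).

price = 11.355179
ν = 21.949981

σ√T = 0.4636·√1.4527 = 0.558768
d₁ = (ln(S/K) + (r+σ²/2)T) / (σ√T) = (ln(46.71/53.89) + (0.0734+0.4636²/2)·1.4527) / 0.558768 = (-0.142987 + 0.262739) / 0.558768 = 0.214315
d₂ = d₁ − σ√T = 0.214315 − 0.558768 = -0.344453
e^{−rT} = e^{−0.0734·1.4527} = 0.898860
N(−d₁) = 0.415151,  N(−d₂) = 0.634747
Put price V = K·e^{−rT}·N(−d₂) − S·N(−d₁) = 30.746871 − 19.391692 = 11.355179
φ(d₁) = (1/√(2π))·e^{−d₁²/2} = 0.389885
ν = S·φ(d₁)·√T = 21.949981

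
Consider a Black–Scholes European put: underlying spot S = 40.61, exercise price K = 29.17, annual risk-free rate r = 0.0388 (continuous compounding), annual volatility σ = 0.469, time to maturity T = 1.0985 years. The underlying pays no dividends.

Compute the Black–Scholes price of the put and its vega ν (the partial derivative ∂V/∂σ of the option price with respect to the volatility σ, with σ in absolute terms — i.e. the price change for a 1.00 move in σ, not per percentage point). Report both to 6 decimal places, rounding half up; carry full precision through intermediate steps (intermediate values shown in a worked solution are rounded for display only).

σ√T = 0.469·√1.0985 = 0.491556
d₁ = (ln(S/K) + (r+σ²/2)T) / (σ√T) = (ln(40.61/29.17) + (0.0388+0.469²/2)·1.0985) / 0.491556 = (0.330874 + 0.163435) / 0.491556 = 1.005601
d₂ = d₁ − σ√T = 1.005601 − 0.491556 = 0.514045
e^{−rT} = e^{−0.0388·1.0985} = 0.958274
N(−d₁) = 0.157304,  N(−d₂) = 0.303610
Put price V = K·e^{−rT}·N(−d₂) − S·N(−d₁) = 8.486772 − 6.388109 = 2.098663
φ(d₁) = (1/√(2π))·e^{−d₁²/2} = 0.240616
ν = S·φ(d₁)·√T = 10.241337

price = 2.098663
ν = 10.241337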